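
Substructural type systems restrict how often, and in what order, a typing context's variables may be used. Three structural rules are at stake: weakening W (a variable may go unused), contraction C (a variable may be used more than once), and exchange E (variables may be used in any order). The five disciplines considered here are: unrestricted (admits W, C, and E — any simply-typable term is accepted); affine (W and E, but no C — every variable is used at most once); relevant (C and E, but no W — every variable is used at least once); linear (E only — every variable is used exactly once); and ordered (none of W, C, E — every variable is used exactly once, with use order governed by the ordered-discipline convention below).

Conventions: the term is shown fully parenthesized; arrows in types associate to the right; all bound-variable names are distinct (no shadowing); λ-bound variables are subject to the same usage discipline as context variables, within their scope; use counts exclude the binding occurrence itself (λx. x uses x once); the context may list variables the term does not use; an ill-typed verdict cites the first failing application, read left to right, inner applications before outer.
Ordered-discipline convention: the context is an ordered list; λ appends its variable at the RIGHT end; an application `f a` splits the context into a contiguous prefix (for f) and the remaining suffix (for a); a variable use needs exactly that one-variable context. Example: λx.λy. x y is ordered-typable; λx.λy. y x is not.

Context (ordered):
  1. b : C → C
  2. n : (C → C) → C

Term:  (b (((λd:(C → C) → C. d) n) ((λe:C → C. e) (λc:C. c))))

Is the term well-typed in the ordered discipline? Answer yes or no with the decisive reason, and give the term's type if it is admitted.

yes — b, n, d, e, c: once each, no exchange needed; term : C
counts: b: 1×; n: 1×; d (bound): 1×; e (bound): 1×; c (bound): 1×
uses in reading order: b, d, n, e, c
typing: ✓ — C
across the five disciplines: ordered ✓ | linear ✓ | affine ✓ | relevant ✓ | unrestricted ✓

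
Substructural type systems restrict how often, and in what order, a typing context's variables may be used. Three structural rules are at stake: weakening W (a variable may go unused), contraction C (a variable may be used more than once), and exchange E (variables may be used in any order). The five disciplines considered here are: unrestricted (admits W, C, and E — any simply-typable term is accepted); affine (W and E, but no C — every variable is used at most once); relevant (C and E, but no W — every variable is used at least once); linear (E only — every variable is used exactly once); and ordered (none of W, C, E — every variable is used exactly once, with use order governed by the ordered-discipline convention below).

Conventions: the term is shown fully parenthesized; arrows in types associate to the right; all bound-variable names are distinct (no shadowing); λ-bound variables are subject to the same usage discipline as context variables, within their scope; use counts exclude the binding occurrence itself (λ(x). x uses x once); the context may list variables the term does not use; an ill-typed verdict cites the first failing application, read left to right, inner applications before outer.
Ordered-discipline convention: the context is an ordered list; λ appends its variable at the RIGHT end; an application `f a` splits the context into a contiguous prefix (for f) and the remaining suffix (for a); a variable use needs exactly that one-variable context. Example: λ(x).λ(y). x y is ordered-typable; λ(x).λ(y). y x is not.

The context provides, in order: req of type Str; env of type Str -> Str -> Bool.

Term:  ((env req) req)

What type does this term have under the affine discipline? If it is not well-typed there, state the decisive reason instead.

not well-typed under affine — uses contraction: req ×2
variable uses: req=2; env=1
left-to-right use order: env, req, req
typing: ✓ — Bool
per-discipline verdicts: ordered ✗, linear ✗, affine ✗, relevant ✓, unrestricted ✓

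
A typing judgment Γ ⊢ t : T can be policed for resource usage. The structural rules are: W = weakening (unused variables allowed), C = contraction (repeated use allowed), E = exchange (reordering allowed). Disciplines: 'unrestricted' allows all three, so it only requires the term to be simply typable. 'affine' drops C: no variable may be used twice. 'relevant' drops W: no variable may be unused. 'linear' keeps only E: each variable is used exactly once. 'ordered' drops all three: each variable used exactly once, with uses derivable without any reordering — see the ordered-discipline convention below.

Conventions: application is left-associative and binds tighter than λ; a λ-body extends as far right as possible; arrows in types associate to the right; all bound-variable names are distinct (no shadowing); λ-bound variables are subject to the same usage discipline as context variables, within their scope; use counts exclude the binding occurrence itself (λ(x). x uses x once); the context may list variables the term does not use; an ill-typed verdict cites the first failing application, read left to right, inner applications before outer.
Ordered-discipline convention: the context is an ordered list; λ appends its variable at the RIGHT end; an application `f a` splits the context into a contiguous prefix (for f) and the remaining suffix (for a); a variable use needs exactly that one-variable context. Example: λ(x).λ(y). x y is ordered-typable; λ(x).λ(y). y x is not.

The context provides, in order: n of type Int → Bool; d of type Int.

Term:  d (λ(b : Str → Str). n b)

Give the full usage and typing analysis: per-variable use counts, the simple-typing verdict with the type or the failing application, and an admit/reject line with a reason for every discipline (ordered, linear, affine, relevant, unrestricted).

variable uses: n ×1; d ×1; b (bound) ×1
uses in reading order: d, n, b
typing: ill-typed: an application expects Int but receives Str → Str
ordered: ✗ — a type mismatch blocks all five
linear: ✗ — the type mismatch rejects it
affine: ✗ — not simply typable
relevant: ✗ — fails simple typing
unrestricted: ✗ — a type mismatch blocks all five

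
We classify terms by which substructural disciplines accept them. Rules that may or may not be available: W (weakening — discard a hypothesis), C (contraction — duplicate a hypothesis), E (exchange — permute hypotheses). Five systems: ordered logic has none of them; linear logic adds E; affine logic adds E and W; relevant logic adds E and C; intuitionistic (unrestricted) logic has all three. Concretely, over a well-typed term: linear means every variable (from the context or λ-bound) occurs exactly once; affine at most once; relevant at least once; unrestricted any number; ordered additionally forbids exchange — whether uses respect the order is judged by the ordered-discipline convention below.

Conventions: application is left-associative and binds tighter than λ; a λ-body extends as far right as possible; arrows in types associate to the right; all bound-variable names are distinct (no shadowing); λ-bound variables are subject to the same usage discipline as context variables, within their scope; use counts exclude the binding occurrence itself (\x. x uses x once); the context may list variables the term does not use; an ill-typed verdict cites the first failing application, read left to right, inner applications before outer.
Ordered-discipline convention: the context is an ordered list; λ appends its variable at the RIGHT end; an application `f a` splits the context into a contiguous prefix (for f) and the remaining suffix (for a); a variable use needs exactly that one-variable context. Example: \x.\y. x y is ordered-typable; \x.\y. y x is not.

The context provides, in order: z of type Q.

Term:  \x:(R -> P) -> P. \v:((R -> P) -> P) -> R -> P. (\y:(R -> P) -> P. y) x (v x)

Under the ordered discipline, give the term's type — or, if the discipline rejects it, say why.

not well-typed under ordered — needs contraction — x ×2; z left unused
use counts: z=0, x [bound]=2, v [bound]=1, y [bound]=1
order of uses: y, x, v, x
typing: well-typed — term : ((R -> P) -> P) -> (((R -> P) -> P) -> R -> P) -> P
all disciplines: ordered ✗; linear ✗; affine ✗; relevant ✗; unrestricted ✓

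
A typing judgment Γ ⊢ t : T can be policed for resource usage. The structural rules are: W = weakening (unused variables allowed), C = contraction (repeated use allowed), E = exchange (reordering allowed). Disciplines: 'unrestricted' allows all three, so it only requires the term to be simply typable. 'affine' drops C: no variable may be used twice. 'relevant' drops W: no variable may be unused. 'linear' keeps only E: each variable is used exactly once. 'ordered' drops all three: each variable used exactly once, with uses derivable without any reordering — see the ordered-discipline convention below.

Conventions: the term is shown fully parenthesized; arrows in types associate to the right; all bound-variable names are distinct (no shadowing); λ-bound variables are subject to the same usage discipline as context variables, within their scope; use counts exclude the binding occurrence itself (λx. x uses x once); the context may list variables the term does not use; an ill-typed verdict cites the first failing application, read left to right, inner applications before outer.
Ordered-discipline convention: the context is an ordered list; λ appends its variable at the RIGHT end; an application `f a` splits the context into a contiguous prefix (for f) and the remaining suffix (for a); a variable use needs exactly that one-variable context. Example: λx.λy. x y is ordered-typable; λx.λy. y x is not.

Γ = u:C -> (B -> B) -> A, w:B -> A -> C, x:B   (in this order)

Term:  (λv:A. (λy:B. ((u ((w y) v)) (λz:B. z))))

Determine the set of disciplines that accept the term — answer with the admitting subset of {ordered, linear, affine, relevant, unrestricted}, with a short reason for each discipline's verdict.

admitted in: affine, unrestricted
use counts: u: 1; w: 1; x: 0; v [bound]: 1; y [bound]: 1; z [bound]: 1
use order (left to right): u, w, y, v, z
typing: ✓ — A -> B -> A
ordered: ✗, x never used (weakening)
linear: ✗, x never used (weakening)
affine: ✓, none of u, w, x, v, y, z used more than once
relevant: ✗, x never used (weakening)
unrestricted: ✓, simply typable at A -> B -> A; W, C, E all held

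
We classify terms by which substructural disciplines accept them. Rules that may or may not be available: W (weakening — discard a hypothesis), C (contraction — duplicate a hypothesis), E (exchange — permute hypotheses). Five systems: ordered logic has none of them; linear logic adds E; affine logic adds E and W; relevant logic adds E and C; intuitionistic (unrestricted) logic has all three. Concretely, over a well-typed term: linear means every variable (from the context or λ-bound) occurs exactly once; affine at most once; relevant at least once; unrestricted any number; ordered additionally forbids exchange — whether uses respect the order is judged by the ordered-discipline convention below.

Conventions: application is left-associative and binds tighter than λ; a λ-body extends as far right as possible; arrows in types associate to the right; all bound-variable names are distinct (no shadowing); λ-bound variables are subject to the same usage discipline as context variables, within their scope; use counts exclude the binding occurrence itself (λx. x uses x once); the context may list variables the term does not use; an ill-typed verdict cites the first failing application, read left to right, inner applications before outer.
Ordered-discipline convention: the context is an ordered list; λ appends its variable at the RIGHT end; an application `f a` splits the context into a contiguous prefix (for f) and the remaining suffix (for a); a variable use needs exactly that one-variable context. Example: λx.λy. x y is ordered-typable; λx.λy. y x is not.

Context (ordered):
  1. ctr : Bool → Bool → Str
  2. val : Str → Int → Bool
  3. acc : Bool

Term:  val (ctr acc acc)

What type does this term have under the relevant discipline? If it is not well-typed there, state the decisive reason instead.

term : Int → Bool
counts: ctr: 1, val: 1, acc: 2
order of uses: val, ctr, acc, acc
typing: the term checks, with type Int → Bool
summary: ordered ✗ · linear ✗ · affine ✗ · relevant ✓ · unrestricted ✓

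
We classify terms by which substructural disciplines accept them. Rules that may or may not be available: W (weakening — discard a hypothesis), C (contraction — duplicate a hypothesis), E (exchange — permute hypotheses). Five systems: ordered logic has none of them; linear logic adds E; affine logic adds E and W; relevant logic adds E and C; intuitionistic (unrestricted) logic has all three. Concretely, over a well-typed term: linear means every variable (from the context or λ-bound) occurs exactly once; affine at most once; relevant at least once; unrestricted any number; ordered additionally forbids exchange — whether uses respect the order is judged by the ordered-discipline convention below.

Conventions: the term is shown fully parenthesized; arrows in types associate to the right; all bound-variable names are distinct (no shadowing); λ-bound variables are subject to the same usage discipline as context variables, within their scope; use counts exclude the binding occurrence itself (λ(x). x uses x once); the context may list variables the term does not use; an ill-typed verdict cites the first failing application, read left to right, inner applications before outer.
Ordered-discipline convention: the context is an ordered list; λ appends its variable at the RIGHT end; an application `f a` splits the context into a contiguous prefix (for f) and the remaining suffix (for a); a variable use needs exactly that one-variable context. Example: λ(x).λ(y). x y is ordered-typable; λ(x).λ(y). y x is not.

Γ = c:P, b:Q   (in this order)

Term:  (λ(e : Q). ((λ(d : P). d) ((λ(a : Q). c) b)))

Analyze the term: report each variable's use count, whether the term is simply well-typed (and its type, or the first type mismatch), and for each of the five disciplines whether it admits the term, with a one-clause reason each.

counts: c: 1; b: 1; e [bound]: 0; d [bound]: 1; a [bound]: 0
left-to-right use order: d, c, b
typing: the term checks, with type Q -> P
ordered: ✗, needs weakening: e, a unused
linear: ✗, needs weakening: e, a unused
affine: ✓, c, b, e, d, a: no repeats, contraction unneeded
relevant: ✗, needs weakening: e, a unused
unrestricted: ✓, simply typable at Q -> P; W, C, E all held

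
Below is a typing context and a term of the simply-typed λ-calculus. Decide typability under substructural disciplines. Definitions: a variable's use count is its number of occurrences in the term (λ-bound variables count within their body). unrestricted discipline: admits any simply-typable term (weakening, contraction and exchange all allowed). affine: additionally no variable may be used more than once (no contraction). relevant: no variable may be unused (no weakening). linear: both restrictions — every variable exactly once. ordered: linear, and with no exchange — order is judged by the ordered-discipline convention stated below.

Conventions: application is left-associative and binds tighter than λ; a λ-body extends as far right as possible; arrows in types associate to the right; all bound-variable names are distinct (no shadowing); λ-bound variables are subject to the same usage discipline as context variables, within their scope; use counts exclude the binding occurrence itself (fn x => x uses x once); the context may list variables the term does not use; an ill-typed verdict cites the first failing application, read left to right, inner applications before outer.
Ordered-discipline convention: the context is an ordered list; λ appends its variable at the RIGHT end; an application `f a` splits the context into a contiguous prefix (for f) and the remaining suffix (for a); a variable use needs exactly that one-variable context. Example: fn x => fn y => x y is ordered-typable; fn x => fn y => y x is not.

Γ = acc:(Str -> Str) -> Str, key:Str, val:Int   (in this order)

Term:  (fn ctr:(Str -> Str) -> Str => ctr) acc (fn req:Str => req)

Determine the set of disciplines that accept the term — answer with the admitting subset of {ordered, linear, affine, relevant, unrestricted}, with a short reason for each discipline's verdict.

admitting disciplines: affine, unrestricted
use counts: acc ×1; key ×0; val ×0; ctr [bound] ×1; req [bound] ×1
use order (left to right): ctr, acc, req
typing: ✓ — Str
ordered: ✗ — key, val never used (weakening)
linear: ✗ — key, val never used (weakening)
affine: ✓ — none of acc, key, val, ctr, req used more than once
relevant: ✗ — key, val never used (weakening)
unrestricted: ✓ — typability at Str is all that's needed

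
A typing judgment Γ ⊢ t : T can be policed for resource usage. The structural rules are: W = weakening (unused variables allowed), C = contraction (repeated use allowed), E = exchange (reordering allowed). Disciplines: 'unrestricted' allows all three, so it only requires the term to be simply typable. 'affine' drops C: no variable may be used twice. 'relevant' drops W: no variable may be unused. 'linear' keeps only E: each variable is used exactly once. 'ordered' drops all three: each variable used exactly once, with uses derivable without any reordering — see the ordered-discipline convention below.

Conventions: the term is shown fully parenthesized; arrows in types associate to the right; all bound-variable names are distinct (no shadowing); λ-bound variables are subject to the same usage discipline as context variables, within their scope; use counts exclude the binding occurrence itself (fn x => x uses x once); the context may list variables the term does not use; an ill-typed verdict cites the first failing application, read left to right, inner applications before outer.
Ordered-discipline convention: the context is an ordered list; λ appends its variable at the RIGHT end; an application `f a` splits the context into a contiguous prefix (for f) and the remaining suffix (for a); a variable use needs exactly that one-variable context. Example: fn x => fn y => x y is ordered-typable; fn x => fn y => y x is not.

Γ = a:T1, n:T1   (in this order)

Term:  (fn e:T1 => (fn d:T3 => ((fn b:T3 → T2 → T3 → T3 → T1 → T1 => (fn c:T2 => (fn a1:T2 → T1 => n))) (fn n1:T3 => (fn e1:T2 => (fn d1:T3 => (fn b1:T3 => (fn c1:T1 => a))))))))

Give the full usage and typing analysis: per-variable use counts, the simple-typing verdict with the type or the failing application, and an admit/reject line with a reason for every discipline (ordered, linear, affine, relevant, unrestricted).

usage: a ×1; n ×1; e (λ-bound) ×0; d (λ-bound) ×0; b (λ-bound) ×0; c (λ-bound) ×0; a1 (λ-bound) ×0; n1 (λ-bound) ×0; e1 (λ-bound) ×0; d1 (λ-bound) ×0; b1 (λ-bound) ×0; c1 (λ-bound) ×0
order of uses: n, a
typing: ✓ — T1 → T3 → T2 → (T2 → T1) → T1
ordered: ✗ — unused: e, d, b, c, a1, n1, e1, d1, b1, c1 — weakening required
linear: ✗ — unused: e, d, b, c, a1, n1, e1, d1, b1, c1 — weakening required
affine: ✓ — a, n, e, d, b, c, a1, n1, e1, d1, b1, c1: no repeats, contraction unneeded
relevant: ✗ — unused: e, d, b, c, a1, n1, e1, d1, b1, c1 — weakening required
unrestricted: ✓ — simply typable at T1 → T3 → T2 → (T2 → T1) → T1; W, C, E all held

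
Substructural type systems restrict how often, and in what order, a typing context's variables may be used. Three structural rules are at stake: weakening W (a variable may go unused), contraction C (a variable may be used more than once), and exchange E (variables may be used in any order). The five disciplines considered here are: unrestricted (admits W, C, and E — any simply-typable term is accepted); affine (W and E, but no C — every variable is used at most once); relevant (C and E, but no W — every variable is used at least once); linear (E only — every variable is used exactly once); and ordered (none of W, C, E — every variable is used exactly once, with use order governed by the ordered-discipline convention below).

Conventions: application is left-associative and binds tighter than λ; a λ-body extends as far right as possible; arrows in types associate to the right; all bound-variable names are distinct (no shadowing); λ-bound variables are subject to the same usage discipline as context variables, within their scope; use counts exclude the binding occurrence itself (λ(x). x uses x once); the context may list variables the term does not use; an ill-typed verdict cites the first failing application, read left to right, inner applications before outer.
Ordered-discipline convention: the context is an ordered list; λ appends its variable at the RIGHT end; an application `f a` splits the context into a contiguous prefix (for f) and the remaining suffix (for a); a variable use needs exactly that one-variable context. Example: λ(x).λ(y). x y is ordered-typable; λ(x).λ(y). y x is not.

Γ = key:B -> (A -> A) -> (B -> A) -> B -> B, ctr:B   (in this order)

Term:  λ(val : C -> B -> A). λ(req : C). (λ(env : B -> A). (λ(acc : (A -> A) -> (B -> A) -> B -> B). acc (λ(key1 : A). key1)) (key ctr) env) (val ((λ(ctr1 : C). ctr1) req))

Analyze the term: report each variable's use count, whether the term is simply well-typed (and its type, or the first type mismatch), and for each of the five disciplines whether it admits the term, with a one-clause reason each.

counts: key: 1×; ctr: 1×; val (λ-bound): 1×; req (λ-bound): 1×; env (λ-bound): 1×; acc (λ-bound): 1×; key1 (λ-bound): 1×; ctr1 (λ-bound): 1×
order of uses: acc, key1, key, ctr, env, val, ctr1, req
typing: ✓ — (C -> B -> A) -> C -> B -> B
ordered: ✓ — one use each (key, ctr, val, req, env, acc, key1, ctr1); ordered split holds
linear: ✓ — each of key, ctr, val, req, env, acc, key1, ctr1 used exactly once
affine: ✓ — no duplicate uses among key, ctr, val, req, env, acc, key1, ctr1
relevant: ✓ — none of key, ctr, val, req, env, acc, key1, ctr1 goes unused
unrestricted: ✓ — typability at (C -> B -> A) -> C -> B -> B is all that's needed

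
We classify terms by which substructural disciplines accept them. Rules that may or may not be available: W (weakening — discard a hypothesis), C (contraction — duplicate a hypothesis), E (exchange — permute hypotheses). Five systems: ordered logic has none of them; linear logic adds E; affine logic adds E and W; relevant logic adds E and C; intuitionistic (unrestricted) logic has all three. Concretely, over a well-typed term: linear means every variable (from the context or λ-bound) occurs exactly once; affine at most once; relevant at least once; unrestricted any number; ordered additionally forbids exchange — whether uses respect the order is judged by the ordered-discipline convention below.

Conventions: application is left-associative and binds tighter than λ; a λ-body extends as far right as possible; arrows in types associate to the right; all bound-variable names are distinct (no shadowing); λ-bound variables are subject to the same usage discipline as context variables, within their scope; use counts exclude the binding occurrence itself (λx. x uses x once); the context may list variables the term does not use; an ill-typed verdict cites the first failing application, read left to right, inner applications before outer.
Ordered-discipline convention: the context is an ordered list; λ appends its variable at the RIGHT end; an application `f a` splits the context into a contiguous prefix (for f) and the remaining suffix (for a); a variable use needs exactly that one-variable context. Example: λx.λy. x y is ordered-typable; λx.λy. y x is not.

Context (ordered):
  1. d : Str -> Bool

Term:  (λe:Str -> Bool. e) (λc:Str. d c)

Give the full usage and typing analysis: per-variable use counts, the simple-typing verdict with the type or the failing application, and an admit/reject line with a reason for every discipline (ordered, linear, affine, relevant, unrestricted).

counts: d: 1×; e (λ-bound): 1×; c (λ-bound): 1×
order of uses: e, d, c
typing: ✓ — Str -> Bool
ordered ✓ (single-use (d, e, c), ordered derivation ok)
linear ✓ (each of d, e, c used exactly once)
affine ✓ (no duplicate uses among d, e, c)
relevant ✓ (at least one use each (d, e, c))
unrestricted ✓ (type-checks (Str -> Bool) and nothing is barred)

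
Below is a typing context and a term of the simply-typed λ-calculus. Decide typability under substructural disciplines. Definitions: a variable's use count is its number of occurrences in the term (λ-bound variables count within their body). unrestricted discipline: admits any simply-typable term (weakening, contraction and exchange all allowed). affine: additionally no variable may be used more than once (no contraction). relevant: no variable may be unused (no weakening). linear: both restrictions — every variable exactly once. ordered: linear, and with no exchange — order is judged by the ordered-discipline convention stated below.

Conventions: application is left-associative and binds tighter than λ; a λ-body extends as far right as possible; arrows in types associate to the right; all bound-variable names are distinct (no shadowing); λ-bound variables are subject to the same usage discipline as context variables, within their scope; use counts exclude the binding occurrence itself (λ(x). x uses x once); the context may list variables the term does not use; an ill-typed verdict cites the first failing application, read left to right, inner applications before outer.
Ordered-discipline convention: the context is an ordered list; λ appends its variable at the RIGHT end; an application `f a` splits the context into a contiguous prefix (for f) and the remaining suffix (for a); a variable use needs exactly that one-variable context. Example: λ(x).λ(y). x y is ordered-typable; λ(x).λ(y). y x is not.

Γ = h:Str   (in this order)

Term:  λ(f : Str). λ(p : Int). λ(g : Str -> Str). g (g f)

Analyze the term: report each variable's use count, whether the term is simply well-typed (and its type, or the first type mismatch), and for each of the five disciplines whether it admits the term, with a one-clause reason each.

usage: h=0; f (λ-bound)=1; p (λ-bound)=0; g (λ-bound)=2
order of uses: g, g, f
typing: well-typed at Str -> Int -> (Str -> Str) -> Str
ordered ✗ (uses contraction: g ×2; h, p never used (weakening))
linear ✗ (uses contraction: g ×2; h, p never used (weakening))
affine ✗ (uses contraction: g ×2)
relevant ✗ (h, p never used (weakening))
unrestricted ✓ (well-typed at Str -> Int -> (Str -> Str) -> Str; no restrictions here)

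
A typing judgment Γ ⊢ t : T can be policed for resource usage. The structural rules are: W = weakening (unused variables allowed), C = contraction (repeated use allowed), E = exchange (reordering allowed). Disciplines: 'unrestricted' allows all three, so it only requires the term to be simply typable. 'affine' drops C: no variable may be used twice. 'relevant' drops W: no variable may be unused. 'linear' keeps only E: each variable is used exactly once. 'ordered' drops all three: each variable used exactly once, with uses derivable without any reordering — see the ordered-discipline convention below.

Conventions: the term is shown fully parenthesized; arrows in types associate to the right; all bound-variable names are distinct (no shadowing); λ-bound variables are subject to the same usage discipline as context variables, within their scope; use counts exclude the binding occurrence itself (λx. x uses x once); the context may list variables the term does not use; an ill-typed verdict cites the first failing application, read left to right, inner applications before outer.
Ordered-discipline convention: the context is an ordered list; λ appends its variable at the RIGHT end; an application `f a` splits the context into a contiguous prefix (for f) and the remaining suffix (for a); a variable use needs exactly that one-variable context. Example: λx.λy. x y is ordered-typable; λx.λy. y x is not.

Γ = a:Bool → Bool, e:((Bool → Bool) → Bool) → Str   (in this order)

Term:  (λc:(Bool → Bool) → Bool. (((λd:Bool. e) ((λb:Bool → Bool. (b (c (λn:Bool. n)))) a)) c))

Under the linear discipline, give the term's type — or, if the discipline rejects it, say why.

not well-typed under linear — needs contraction — c ×2; d left unused
use counts: a=1; e=1; c (λ-bound)=2; d (λ-bound)=0; b (λ-bound)=1; n (λ-bound)=1
uses in reading order: e, b, c, n, a, c
typing: ✓ — ((Bool → Bool) → Bool) → Str
all disciplines: ordered ✗; linear ✗; affine ✗; relevant ✗; unrestricted ✓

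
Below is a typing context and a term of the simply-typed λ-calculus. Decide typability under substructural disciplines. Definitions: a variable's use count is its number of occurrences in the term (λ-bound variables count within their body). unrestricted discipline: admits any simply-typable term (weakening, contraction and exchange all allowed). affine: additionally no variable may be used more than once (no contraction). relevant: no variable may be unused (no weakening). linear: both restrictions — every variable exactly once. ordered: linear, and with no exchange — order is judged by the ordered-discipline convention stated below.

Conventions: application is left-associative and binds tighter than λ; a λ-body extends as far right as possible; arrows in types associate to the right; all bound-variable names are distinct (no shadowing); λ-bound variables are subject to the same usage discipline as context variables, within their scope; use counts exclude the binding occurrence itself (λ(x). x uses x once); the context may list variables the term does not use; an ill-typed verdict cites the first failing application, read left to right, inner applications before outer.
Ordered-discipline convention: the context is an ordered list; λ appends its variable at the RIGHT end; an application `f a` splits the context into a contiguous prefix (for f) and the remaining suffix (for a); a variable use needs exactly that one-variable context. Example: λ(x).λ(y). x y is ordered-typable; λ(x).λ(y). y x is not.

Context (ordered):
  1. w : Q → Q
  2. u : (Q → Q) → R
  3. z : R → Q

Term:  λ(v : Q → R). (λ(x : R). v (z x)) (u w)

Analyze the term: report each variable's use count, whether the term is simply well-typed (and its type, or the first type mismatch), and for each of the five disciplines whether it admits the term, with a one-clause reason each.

variable uses: w ×1, u ×1, z ×1, v (bound) ×1, x (bound) ×1
order of uses: v, z, x, u, w
typing: the term checks, with type (Q → R) → R
ordered: ✗, needs exchange: uses follow v, z, x, u, w
linear: ✓, w, u, z, v, x: one use apiece
affine: ✓, none of w, u, z, v, x used more than once
relevant: ✓, every one of w, u, z, v, x appears
unrestricted: ✓, simply typable at (Q → R) → R; W, C, E all held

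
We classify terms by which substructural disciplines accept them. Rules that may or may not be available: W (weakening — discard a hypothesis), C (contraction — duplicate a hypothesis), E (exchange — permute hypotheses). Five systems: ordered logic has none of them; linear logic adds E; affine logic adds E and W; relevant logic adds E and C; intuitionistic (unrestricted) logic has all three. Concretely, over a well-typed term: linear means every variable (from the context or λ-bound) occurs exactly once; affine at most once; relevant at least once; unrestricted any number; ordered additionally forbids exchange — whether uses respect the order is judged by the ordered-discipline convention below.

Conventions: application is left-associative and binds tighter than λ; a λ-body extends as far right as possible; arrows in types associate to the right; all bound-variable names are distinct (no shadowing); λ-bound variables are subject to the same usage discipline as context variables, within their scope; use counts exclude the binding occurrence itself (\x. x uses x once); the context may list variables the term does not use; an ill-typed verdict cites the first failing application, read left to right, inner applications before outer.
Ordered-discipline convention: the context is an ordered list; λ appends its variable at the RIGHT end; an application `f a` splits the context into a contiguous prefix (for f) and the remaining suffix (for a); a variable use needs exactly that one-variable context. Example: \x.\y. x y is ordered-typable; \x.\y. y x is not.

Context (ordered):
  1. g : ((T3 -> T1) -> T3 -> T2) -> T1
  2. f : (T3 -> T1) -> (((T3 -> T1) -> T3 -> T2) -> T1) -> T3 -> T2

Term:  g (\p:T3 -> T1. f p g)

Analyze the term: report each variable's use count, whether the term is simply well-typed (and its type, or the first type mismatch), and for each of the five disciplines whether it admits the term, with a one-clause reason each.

counts: g ×2; f ×1; p [bound] ×1
order of uses: g, f, p, g
typing: well-typed at T1
ordered: ✗ — uses contraction: g ×2
linear: ✗ — uses contraction: g ×2
affine: ✗ — uses contraction: g ×2
relevant: ✓ — g, f, p: all used, weakening unneeded
unrestricted: ✓ — well-typed at T1; no restrictions here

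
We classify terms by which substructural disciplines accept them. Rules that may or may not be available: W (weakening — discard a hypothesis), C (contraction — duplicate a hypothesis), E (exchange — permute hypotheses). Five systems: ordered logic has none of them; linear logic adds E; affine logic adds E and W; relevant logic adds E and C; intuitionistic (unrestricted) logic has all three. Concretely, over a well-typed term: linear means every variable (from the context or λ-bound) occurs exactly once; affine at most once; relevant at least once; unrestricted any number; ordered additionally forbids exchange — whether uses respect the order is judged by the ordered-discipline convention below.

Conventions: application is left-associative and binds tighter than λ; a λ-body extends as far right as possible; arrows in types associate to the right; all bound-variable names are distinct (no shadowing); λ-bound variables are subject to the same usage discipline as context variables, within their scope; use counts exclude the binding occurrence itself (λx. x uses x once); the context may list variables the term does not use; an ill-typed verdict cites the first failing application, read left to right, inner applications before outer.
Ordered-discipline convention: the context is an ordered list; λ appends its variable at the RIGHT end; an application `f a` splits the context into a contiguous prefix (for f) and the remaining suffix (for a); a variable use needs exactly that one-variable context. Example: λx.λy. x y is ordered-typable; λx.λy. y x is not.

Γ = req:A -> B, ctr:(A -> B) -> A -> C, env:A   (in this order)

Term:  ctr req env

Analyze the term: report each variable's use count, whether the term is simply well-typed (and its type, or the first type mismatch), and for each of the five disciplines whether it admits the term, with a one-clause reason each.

usage: req: 1×; ctr: 1×; env: 1×
order of uses: ctr, req, env
typing: well-typed at C
ordered ✗ (needs exchange: uses follow ctr, req, env)
linear ✓ (single use per variable (req, ctr, env))
affine ✓ (no duplicate uses among req, ctr, env)
relevant ✓ (at least one use each (req, ctr, env))
unrestricted ✓ (simply typable at C; W, C, E all held)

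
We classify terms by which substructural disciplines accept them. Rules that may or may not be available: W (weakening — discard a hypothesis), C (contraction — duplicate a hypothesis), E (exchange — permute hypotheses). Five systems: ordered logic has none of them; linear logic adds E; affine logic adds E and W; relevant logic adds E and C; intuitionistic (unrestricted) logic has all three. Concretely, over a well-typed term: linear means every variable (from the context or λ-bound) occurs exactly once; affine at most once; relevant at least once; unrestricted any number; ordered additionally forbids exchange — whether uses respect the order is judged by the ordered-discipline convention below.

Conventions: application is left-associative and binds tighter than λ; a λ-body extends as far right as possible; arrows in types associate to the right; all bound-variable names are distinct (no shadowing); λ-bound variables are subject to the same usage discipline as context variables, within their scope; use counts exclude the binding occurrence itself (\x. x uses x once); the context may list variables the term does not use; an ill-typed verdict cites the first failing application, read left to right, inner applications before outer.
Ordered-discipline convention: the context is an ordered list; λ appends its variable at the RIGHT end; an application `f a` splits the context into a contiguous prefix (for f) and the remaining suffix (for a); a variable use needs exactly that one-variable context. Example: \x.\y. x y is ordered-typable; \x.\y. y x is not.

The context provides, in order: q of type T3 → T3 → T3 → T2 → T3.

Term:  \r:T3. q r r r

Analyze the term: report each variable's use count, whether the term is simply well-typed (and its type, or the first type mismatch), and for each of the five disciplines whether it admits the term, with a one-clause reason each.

counts: q: 1×; r (λ-bound): 3×
left-to-right use order: q, r, r, r
typing: ✓ — T3 → T2 → T3
ordered ✗ (repeated use of r ×3)
linear ✗ (repeated use of r ×3)
affine ✗ (repeated use of r ×3)
relevant ✓ (at least one use each (q, r))
unrestricted ✓ (well-typed at T3 → T2 → T3; no restrictions here)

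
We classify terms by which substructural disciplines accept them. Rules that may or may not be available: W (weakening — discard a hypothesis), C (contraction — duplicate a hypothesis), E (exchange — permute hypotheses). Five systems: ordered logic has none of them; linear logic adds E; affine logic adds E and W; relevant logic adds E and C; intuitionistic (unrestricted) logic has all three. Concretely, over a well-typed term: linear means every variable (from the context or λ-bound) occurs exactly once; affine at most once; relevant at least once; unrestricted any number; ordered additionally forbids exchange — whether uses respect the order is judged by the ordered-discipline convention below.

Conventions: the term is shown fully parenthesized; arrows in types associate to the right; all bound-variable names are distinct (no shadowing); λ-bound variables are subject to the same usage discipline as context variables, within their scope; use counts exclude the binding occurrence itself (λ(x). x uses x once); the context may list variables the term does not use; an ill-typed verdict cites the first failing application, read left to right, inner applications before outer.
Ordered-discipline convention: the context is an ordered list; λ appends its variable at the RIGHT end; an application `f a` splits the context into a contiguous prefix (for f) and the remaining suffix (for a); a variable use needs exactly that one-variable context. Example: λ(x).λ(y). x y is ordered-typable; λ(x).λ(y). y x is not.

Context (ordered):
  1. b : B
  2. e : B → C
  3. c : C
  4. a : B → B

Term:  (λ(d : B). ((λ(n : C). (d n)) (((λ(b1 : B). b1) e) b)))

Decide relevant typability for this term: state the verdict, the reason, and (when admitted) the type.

no — the type mismatch rejects it
use counts: b ×1, e ×1, c ×0, a ×0, d (λ-bound) ×1, n (λ-bound) ×1, b1 (λ-bound) ×1
left-to-right use order: d, n, b1, e, b
typing: ill-typed: non-arrow in function slot: B
all disciplines: ordered ✗; linear ✗; affine ✗; relevant ✗; unrestricted ✗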